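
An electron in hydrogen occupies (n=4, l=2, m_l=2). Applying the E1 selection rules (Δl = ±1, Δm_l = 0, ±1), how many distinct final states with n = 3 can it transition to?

E1 requires Δl = ±1, so l_f ∈ {1, 3}; with 0 ≤ l_f ≤ n_f−1 = 2, the allowed l_f values are {1}.
For l_f = 1: m_f ∈ {m_i−1, m_i, m_i+1} ∩ [−1, 1] = {1} → 1 state.
Total: 1.

1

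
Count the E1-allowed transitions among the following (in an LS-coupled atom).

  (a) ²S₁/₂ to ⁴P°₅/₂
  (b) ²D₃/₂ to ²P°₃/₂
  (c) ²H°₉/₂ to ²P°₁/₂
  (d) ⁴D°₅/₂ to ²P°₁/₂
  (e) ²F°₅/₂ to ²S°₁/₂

1

(a) forbidden (ΔS, ΔJ fail)
(b) allowed
(c) forbidden (parity, ΔL, ΔJ fail)
(d) forbidden (parity, ΔS, ΔJ fail)
(e) forbidden (parity, ΔL, ΔJ fail)
Total allowed: 1 of 5.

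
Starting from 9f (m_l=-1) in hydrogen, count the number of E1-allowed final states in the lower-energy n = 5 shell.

6

E1 requires Δl = ±1, so l_f ∈ {2, 4}; with 0 ≤ l_f ≤ n_f−1 = 4, the allowed l_f values are {2, 4}.
For l_f = 2: m_f ∈ {m_i−1, m_i, m_i+1} ∩ [−2, 2] = {-2, -1, 0} → 3 states.
For l_f = 4: m_f ∈ {m_i−1, m_i, m_i+1} ∩ [−4, 4] = {-2, -1, 0} → 3 states.
Total: 6.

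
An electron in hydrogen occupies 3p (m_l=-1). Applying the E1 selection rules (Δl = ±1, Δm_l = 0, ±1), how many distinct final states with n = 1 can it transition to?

E1 requires Δl = ±1, so l_f ∈ {0, 2}; with 0 ≤ l_f ≤ n_f−1 = 0, the allowed l_f values are {0}.
For l_f = 0: m_f ∈ {m_i−1, m_i, m_i+1} ∩ [−0, 0] = {0} → 1 state.
Total: 1.

1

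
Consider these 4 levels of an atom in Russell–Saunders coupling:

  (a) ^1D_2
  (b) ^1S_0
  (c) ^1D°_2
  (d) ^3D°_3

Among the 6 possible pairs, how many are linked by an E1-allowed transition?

(a)–(b): forbidden (parity, ΔL, ΔJ).
(a)–(c): allowed.
(a)–(d): forbidden (ΔS).
(b)–(c): forbidden (ΔL, ΔJ).
(b)–(d): forbidden (ΔS, ΔL, ΔJ).
(c)–(d): forbidden (parity, ΔS).
Allowed pairs: 1 of 6.

1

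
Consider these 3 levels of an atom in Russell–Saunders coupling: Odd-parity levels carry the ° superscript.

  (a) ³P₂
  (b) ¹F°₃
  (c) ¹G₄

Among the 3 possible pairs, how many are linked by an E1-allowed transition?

1

(a)–(b): forbidden (ΔS, ΔL).
(a)–(c): forbidden (parity, ΔS, ΔL, ΔJ).
(b)–(c): allowed.
Allowed pairs: 1 of 3.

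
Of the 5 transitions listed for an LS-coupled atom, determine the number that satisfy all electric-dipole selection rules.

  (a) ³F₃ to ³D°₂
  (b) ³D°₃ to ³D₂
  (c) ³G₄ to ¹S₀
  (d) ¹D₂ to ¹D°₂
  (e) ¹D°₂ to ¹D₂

4

(a) allowed
(b) allowed
(c) forbidden (parity, ΔS, ΔL, ΔJ fail)
(d) allowed
(e) allowed
Total allowed: 4 of 5.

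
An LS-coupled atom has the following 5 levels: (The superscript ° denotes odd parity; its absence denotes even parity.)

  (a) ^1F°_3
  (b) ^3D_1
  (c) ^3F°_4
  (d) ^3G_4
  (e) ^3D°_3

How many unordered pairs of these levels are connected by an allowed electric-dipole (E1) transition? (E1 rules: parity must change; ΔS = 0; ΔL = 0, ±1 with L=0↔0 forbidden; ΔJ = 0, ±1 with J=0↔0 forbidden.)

(a)–(b): forbidden (ΔS, ΔJ).
(a)–(c): forbidden (parity, ΔS).
(a)–(d): forbidden (ΔS).
(a)–(e): forbidden (parity, ΔS).
(b)–(c): forbidden (ΔJ).
(b)–(d): forbidden (parity, ΔL, ΔJ).
(b)–(e): forbidden (ΔJ).
(c)–(d): allowed.
(c)–(e): forbidden (parity).
(d)–(e): forbidden (ΔL).
Allowed pairs: 1 of 10.

1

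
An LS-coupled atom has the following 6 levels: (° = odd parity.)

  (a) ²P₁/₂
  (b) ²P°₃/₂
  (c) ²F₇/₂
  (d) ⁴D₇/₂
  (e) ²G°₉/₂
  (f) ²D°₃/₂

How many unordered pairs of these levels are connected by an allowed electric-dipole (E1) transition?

3

(a)–(b): allowed.
(a)–(c): forbidden (parity, ΔL, ΔJ).
(a)–(d): forbidden (parity, ΔS, ΔJ).
(a)–(e): forbidden (ΔL, ΔJ).
(a)–(f): allowed.
(b)–(c): forbidden (ΔL, ΔJ).
(b)–(d): forbidden (ΔS, ΔJ).
(b)–(e): forbidden (parity, ΔL, ΔJ).
(b)–(f): forbidden (parity).
(c)–(d): forbidden (parity, ΔS).
(c)–(e): allowed.
(c)–(f): forbidden (ΔJ).
(d)–(e): forbidden (ΔS, ΔL).
(d)–(f): forbidden (ΔS, ΔJ).
(e)–(f): forbidden (parity, ΔL, ΔJ).
Allowed pairs: 3 of 15.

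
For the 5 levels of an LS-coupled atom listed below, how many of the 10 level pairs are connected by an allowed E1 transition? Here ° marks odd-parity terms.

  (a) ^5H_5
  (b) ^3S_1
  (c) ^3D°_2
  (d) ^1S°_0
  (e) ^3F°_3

(a)–(b): forbidden (parity, ΔS, ΔL, ΔJ).
(a)–(c): forbidden (ΔS, ΔL, ΔJ).
(a)–(d): forbidden (ΔS, ΔL, ΔJ).
(a)–(e): forbidden (ΔS, ΔL, ΔJ).
(b)–(c): forbidden (ΔL).
(b)–(d): forbidden (ΔS, ΔL).
(b)–(e): forbidden (ΔL, ΔJ).
(c)–(d): forbidden (parity, ΔS, ΔL, ΔJ).
(c)–(e): forbidden (parity).
(d)–(e): forbidden (parity, ΔS, ΔL, ΔJ).
Allowed pairs: 0 of 10.

0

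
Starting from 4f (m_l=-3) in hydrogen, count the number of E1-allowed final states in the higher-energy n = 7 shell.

E1 requires Δl = ±1, so l_f ∈ {2, 4}; with 0 ≤ l_f ≤ n_f−1 = 6, the allowed l_f values are {2, 4}.
For l_f = 2: m_f ∈ {m_i−1, m_i, m_i+1} ∩ [−2, 2] = {-2} → 1 state.
For l_f = 4: m_f ∈ {m_i−1, m_i, m_i+1} ∩ [−4, 4] = {-4, -3, -2} → 3 states.
Total: 4.

4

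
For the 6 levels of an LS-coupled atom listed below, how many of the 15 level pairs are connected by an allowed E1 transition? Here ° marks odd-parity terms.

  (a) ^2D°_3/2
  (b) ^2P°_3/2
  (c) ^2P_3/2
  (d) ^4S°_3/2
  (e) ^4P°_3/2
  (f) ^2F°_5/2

2

(a)–(b): forbidden (parity).
(a)–(c): allowed.
(a)–(d): forbidden (parity, ΔS, ΔL).
(a)–(e): forbidden (parity, ΔS).
(a)–(f): forbidden (parity).
(b)–(c): allowed.
(b)–(d): forbidden (parity, ΔS).
(b)–(e): forbidden (parity, ΔS).
(b)–(f): forbidden (parity, ΔL).
(c)–(d): forbidden (ΔS).
(c)–(e): forbidden (ΔS).
(c)–(f): forbidden (ΔL).
(d)–(e): forbidden (parity).
(d)–(f): forbidden (parity, ΔS, ΔL).
(e)–(f): forbidden (parity, ΔS, ΔL).
Allowed pairs: 2 of 15.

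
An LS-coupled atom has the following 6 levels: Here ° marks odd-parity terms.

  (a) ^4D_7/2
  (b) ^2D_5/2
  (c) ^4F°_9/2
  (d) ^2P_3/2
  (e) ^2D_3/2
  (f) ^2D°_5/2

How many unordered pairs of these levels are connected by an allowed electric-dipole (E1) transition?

4

(a)–(b): forbidden (parity, ΔS).
(a)–(c): allowed.
(a)–(d): forbidden (parity, ΔS, ΔJ).
(a)–(e): forbidden (parity, ΔS, ΔJ).
(a)–(f): forbidden (ΔS).
(b)–(c): forbidden (ΔS, ΔJ).
(b)–(d): forbidden (parity).
(b)–(e): forbidden (parity).
(b)–(f): allowed.
(c)–(d): forbidden (ΔS, ΔL, ΔJ).
(c)–(e): forbidden (ΔS, ΔJ).
(c)–(f): forbidden (parity, ΔS, ΔJ).
(d)–(e): forbidden (parity).
(d)–(f): allowed.
(e)–(f): allowed.
Allowed pairs: 4 of 15.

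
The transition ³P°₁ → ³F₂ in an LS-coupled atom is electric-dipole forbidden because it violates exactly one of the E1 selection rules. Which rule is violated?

Initial level: S=1, L=1, J=1, parity odd. Final level: S=1, L=3, J=2, parity even.
Parity must change: odd → even — satisfied.
ΔS = 0: S: 1 → 1 — satisfied.
ΔL = 0, ±1 (not L=0↔0): L: 1 → 3, ΔL = +2 — violated.
ΔJ = 0, ±1 (not J=0↔0): J: 1 → 2, ΔJ = +1 — satisfied.

the ΔL = 0, ±1 rule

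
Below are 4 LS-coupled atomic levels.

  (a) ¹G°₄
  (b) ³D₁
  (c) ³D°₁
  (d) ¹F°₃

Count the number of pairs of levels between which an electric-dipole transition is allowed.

(a)–(b): forbidden (ΔS, ΔL, ΔJ).
(a)–(c): forbidden (parity, ΔS, ΔL, ΔJ).
(a)–(d): forbidden (parity).
(b)–(c): allowed.
(b)–(d): forbidden (ΔS, ΔJ).
(c)–(d): forbidden (parity, ΔS, ΔJ).
Allowed pairs: 1 of 6.

1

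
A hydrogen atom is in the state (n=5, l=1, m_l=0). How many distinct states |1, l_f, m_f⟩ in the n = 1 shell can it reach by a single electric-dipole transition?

1

E1 requires Δl = ±1, so l_f ∈ {0, 2}; with 0 ≤ l_f ≤ n_f−1 = 0, the allowed l_f values are {0}.
For l_f = 0: m_f ∈ {m_i−1, m_i, m_i+1} ∩ [−0, 0] = {0} → 1 state.
Total: 1.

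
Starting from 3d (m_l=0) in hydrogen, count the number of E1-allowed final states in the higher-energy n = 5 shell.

6

E1 requires Δl = ±1, so l_f ∈ {1, 3}; with 0 ≤ l_f ≤ n_f−1 = 4, the allowed l_f values are {1, 3}.
For l_f = 1: m_f ∈ {m_i−1, m_i, m_i+1} ∩ [−1, 1] = {-1, 0, 1} → 3 states.
For l_f = 3: m_f ∈ {m_i−1, m_i, m_i+1} ∩ [−3, 3] = {-1, 0, 1} → 3 states.
Total: 6.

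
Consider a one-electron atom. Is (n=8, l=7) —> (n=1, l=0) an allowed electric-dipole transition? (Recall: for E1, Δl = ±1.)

forbidden

Δl = 0 − 7 = -7; the E1 rule Δl = ±1 is fails.
The transition is electric-dipole forbidden.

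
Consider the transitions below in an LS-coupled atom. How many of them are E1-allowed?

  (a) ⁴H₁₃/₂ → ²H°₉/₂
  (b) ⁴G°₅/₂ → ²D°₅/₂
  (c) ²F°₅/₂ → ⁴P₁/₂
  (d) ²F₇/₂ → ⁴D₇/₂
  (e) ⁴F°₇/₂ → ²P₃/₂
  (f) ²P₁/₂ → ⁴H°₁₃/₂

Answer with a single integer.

(a) forbidden (ΔS, ΔJ fail)
(b) forbidden (parity, ΔS, ΔL fail)
(c) forbidden (ΔS, ΔL, ΔJ fail)
(d) forbidden (parity, ΔS fail)
(e) forbidden (ΔS, ΔL, ΔJ fail)
(f) forbidden (ΔS, ΔL, ΔJ fail)
Total allowed: 0 of 6.

0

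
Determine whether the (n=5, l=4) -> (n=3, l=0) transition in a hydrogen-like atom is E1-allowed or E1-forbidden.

forbidden

Δl = 0 − 4 = -4; the E1 rule Δl = ±1 is ✗.
The transition is electric-dipole forbidden.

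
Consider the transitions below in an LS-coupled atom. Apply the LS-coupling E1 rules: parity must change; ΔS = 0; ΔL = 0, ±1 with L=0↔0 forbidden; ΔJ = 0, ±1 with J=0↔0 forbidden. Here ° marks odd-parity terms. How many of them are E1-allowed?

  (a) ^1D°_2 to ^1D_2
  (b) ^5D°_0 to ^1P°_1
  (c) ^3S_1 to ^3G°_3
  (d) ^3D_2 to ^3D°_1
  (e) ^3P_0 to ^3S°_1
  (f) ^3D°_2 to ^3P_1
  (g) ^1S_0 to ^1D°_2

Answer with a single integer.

(a) allowed
(b) forbidden (parity, ΔS fail)
(c) forbidden (ΔL, ΔJ fail)
(d) allowed
(e) allowed
(f) allowed
(g) forbidden (ΔL, ΔJ fail)
Total allowed: 4 of 7.

4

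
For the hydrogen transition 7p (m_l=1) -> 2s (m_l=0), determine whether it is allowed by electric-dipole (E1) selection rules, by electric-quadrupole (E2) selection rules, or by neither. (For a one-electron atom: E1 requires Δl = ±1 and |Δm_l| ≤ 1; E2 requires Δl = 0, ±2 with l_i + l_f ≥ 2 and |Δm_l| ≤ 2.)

Δl = 0 − 1 = -1; l_i + l_f = 1.
Δm_l = -1.
E1 (Δl = ±1, |Δm_l| ≤ 1): satisfied.
E2 (Δl = 0,±2, l_i+l_f ≥ 2, |Δm_l| ≤ 2): not satisfied.

E1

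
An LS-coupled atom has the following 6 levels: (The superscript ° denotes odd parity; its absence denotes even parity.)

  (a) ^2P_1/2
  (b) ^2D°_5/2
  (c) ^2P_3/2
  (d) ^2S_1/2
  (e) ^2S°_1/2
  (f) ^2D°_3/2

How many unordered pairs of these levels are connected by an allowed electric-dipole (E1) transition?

(a)–(b): forbidden (ΔJ).
(a)–(c): forbidden (parity).
(a)–(d): forbidden (parity).
(a)–(e): allowed.
(a)–(f): allowed.
(b)–(c): allowed.
(b)–(d): forbidden (ΔL, ΔJ).
(b)–(e): forbidden (parity, ΔL, ΔJ).
(b)–(f): forbidden (parity).
(c)–(d): forbidden (parity).
(c)–(e): allowed.
(c)–(f): allowed.
(d)–(e): forbidden (ΔL).
(d)–(f): forbidden (ΔL).
(e)–(f): forbidden (parity, ΔL).
Allowed pairs: 5 of 15.

5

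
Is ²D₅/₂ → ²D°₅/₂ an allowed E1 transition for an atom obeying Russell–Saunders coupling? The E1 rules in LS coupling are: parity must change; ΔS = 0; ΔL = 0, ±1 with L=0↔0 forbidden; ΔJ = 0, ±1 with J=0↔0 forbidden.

Reading off the term symbols: S 1/2→1/2, L 2→2, J 5/2→5/2, parity even→odd.
ΔL = 0, ±1 (not L=0↔0): L: 2 → 2, ΔL = +0 — ok.
ΔS = 0: S: 1/2 → 1/2 — ok.
ΔJ = 0, ±1 (not J=0↔0): J: 5/2 → 5/2, ΔJ = +0 — ok.
Parity must change: even → odd — ok.
All four E1 rules are satisfied.

allowed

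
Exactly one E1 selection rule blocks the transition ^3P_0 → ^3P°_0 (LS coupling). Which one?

Initial level: S=1, L=1, J=0, parity even. Final level: S=1, L=1, J=0, parity odd.
ΔJ = 0, ±1 (not J=0↔0): J: 0 → 0, ΔJ = +0 — violated.
ΔL = 0, ±1 (not L=0↔0): L: 1 → 1, ΔL = +0 — satisfied.
Parity must change: even → odd — satisfied.
ΔS = 0: S: 1 → 1 — satisfied.

the J=0 ↔ J=0 exclusion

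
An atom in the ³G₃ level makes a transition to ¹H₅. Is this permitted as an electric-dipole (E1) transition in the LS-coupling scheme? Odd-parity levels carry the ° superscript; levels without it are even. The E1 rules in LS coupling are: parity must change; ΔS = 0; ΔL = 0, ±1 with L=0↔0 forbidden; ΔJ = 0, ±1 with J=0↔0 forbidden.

Parity must change: even → even — fails.
ΔL = 0, ±1 (not L=0↔0): L: 4 → 5, ΔL = +1 — ok.
ΔJ = 0, ±1 (not J=0↔0): J: 3 → 5, ΔJ = +2 — fails.
ΔS = 0: S: 1 → 0 — fails.
Rule(s) violated: parity, ΔS, ΔJ.

forbidden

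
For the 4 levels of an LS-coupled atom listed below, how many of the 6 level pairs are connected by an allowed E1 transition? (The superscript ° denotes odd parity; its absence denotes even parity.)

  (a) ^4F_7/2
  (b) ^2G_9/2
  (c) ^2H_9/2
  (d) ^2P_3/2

(a)–(b): forbidden (parity, ΔS).
(a)–(c): forbidden (parity, ΔS, ΔL).
(a)–(d): forbidden (parity, ΔS, ΔL, ΔJ).
(b)–(c): forbidden (parity).
(b)–(d): forbidden (parity, ΔL, ΔJ).
(c)–(d): forbidden (parity, ΔL, ΔJ).
Allowed pairs: 0 of 6.

0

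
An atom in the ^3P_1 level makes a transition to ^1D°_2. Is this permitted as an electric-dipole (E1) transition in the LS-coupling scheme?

Reading off the term symbols: S 1→0, L 1→2, J 1→2, parity even→odd.
ΔJ = 0, ±1 (not J=0↔0): J: 1 → 2, ΔJ = +1 — ok.
ΔS = 0: S: 1 → 0 — fails.
ΔL = 0, ±1 (not L=0↔0): L: 1 → 2, ΔL = +1 — ok.
Parity must change: even → odd — ok.
Rule(s) violated: ΔS.

forbidden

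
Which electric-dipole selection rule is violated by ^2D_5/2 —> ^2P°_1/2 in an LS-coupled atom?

the ΔJ = 0, ±1 rule

Initial level: S=1/2, L=2, J=5/2, parity even. Final level: S=1/2, L=1, J=1/2, parity odd.
Parity must change: even → odd — ok.
ΔS = 0: S: 1/2 → 1/2 — ok.
ΔL = 0, ±1 (not L=0↔0): L: 2 → 1, ΔL = -1 — ok.
ΔJ = 0, ±1 (not J=0↔0): J: 5/2 → 1/2, ΔJ = -2 — fails.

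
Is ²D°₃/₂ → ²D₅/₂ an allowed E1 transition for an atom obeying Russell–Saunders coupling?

allowed

Reading off the term symbols: S 1/2→1/2, L 2→2, J 3/2→5/2, parity odd→even.
Parity must change: odd → even — ok.
ΔS = 0: S: 1/2 → 1/2 — ok.
ΔL = 0, ±1 (not L=0↔0): L: 2 → 2, ΔL = +0 — ok.
ΔJ = 0, ±1 (not J=0↔0): J: 3/2 → 5/2, ΔJ = +1 — ok.
All four E1 rules are satisfied.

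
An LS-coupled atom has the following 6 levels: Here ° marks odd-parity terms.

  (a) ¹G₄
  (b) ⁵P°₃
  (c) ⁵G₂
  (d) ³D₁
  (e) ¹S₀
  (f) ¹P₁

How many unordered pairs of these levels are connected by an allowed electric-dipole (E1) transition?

(a)–(b): forbidden (ΔS, ΔL).
(a)–(c): forbidden (parity, ΔS, ΔJ).
(a)–(d): forbidden (parity, ΔS, ΔL, ΔJ).
(a)–(e): forbidden (parity, ΔL, ΔJ).
(a)–(f): forbidden (parity, ΔL, ΔJ).
(b)–(c): forbidden (ΔL).
(b)–(d): forbidden (ΔS, ΔJ).
(b)–(e): forbidden (ΔS, ΔJ).
(b)–(f): forbidden (ΔS, ΔJ).
(c)–(d): forbidden (parity, ΔS, ΔL).
(c)–(e): forbidden (parity, ΔS, ΔL, ΔJ).
(c)–(f): forbidden (parity, ΔS, ΔL).
(d)–(e): forbidden (parity, ΔS, ΔL).
(d)–(f): forbidden (parity, ΔS).
(e)–(f): forbidden (parity).
Allowed pairs: 0 of 15.

0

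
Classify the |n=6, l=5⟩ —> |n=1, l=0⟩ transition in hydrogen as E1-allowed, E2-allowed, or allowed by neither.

neither

Δl = 0 − 5 = -5; l_i + l_f = 5.
E1 (Δl = ±1): not satisfied.
E2 (Δl = 0,±2, l_i+l_f ≥ 2): not satisfied.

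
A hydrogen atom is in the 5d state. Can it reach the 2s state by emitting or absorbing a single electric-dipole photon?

Δl = 0 − 2 = -2; the E1 rule Δl = ±1 is fails.
The transition is electric-dipole forbidden.

forbidden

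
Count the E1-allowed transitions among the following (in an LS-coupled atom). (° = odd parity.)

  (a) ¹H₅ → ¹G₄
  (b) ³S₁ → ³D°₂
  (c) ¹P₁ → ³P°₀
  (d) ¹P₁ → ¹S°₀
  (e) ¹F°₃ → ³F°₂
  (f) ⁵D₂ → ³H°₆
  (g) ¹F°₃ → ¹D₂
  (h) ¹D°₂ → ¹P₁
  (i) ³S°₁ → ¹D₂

3

(a) forbidden (parity fails)
(b) forbidden (ΔL fails)
(c) forbidden (ΔS fails)
(d) allowed
(e) forbidden (parity, ΔS fail)
(f) forbidden (ΔS, ΔL, ΔJ fail)
(g) allowed
(h) allowed
(i) forbidden (ΔS, ΔL fail)
Total allowed: 3 of 9.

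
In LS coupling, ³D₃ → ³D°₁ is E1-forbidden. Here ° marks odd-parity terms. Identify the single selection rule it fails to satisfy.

the ΔJ = 0, ±1 rule

Reading off the term symbols: S 1→1, L 2→2, J 3→1, parity even→odd.
Parity must change: even → odd — passes.
ΔS = 0: S: 1 → 1 — passes.
ΔL = 0, ±1 (not L=0↔0): L: 2 → 2, ΔL = +0 — passes.
ΔJ = 0, ±1 (not J=0↔0): J: 3 → 1, ΔJ = -2 — fails.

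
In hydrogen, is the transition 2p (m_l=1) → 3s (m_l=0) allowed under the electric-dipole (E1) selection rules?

Δl = 0 − 1 = -1; the E1 rule Δl = ±1 is ok.
Δm_l = 0 − (1) = -1. E1 requires Δm_l = 0, ±1: ok.
All E1 selection rules are satisfied.

allowed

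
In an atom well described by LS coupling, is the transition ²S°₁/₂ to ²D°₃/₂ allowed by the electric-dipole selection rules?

forbidden

Initial level: S=1/2, L=0, J=1/2, parity odd. Final level: S=1/2, L=2, J=3/2, parity odd.
Parity must change: odd → odd — ✗.
ΔS = 0: S: 1/2 → 1/2 — ✓.
ΔL = 0, ±1 (not L=0↔0): L: 0 → 2, ΔL = +2 — ✗.
ΔJ = 0, ±1 (not J=0↔0): J: 1/2 → 3/2, ΔJ = +1 — ✓.
Rule(s) violated: parity, ΔL.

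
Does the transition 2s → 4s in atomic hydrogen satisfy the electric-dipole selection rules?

Δl = 0 − 0 = +0; the E1 rule Δl = ±1 is violated.
The transition is electric-dipole forbidden.

forbidden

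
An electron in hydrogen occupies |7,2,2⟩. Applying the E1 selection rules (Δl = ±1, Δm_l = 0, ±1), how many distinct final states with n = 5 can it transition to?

4

E1 requires Δl = ±1, so l_f ∈ {1, 3}; with 0 ≤ l_f ≤ n_f−1 = 4, the allowed l_f values are {1, 3}.
For l_f = 1: m_f ∈ {m_i−1, m_i, m_i+1} ∩ [−1, 1] = {1} → 1 state.
For l_f = 3: m_f ∈ {m_i−1, m_i, m_i+1} ∩ [−3, 3] = {1, 2, 3} → 3 states.
Total: 4.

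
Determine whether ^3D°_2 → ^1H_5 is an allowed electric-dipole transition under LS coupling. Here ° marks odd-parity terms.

forbidden

Reading off the term symbols: S 1→0, L 2→5, J 2→5, parity odd→even.
ΔL = 0, ±1 (not L=0↔0): L: 2 → 5, ΔL = +3 — fails.
ΔJ = 0, ±1 (not J=0↔0): J: 2 → 5, ΔJ = +3 — fails.
Parity must change: odd → even — passes.
ΔS = 0: S: 1 → 0 — fails.
Rule(s) violated: ΔS, ΔL, ΔJ.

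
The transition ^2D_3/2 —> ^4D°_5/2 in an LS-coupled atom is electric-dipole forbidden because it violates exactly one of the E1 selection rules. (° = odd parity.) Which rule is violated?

the ΔS = 0 rule

Parity must change: even → odd — passes.
ΔS = 0: S: 1/2 → 3/2 — fails.
ΔL = 0, ±1 (not L=0↔0): L: 2 → 2, ΔL = +0 — passes.
ΔJ = 0, ±1 (not J=0↔0): J: 3/2 → 5/2, ΔJ = +1 — passes.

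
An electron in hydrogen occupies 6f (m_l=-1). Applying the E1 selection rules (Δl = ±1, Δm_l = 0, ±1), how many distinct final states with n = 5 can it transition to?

6

E1 requires Δl = ±1, so l_f ∈ {2, 4}; with 0 ≤ l_f ≤ n_f−1 = 4, the allowed l_f values are {2, 4}.
For l_f = 2: m_f ∈ {m_i−1, m_i, m_i+1} ∩ [−2, 2] = {-2, -1, 0} → 3 states.
For l_f = 4: m_f ∈ {m_i−1, m_i, m_i+1} ∩ [−4, 4] = {-2, -1, 0} → 3 states.
Total: 6.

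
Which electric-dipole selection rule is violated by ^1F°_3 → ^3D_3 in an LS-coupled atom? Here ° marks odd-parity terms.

the ΔS = 0 rule

ΔS = 0: S: 0 → 1 — fails.
ΔJ = 0, ±1 (not J=0↔0): J: 3 → 3, ΔJ = +0 — ok.
Parity must change: odd → even — ok.
ΔL = 0, ±1 (not L=0↔0): L: 3 → 2, ΔL = -1 — ok.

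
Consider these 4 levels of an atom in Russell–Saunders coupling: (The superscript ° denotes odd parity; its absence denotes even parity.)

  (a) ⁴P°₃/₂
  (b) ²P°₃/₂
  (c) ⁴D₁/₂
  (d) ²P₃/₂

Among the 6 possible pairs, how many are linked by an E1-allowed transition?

(a)–(b): forbidden (parity, ΔS).
(a)–(c): allowed.
(a)–(d): forbidden (ΔS).
(b)–(c): forbidden (ΔS).
(b)–(d): allowed.
(c)–(d): forbidden (parity, ΔS).
Allowed pairs: 2 of 6.

2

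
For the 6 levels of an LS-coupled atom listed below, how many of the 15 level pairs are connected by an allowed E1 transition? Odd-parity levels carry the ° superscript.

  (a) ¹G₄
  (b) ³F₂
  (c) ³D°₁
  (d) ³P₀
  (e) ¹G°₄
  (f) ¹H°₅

4

(a)–(b): forbidden (parity, ΔS, ΔJ).
(a)–(c): forbidden (ΔS, ΔL, ΔJ).
(a)–(d): forbidden (parity, ΔS, ΔL, ΔJ).
(a)–(e): allowed.
(a)–(f): allowed.
(b)–(c): allowed.
(b)–(d): forbidden (parity, ΔL, ΔJ).
(b)–(e): forbidden (ΔS, ΔJ).
(b)–(f): forbidden (ΔS, ΔL, ΔJ).
(c)–(d): allowed.
(c)–(e): forbidden (parity, ΔS, ΔL, ΔJ).
(c)–(f): forbidden (parity, ΔS, ΔL, ΔJ).
(d)–(e): forbidden (ΔS, ΔL, ΔJ).
(d)–(f): forbidden (ΔS, ΔL, ΔJ).
(e)–(f): forbidden (parity).
Allowed pairs: 4 of 15.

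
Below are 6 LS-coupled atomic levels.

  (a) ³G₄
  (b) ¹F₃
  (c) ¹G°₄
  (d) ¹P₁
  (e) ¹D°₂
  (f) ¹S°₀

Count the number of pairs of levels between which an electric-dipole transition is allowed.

4

(a)–(b): forbidden (parity, ΔS).
(a)–(c): forbidden (ΔS).
(a)–(d): forbidden (parity, ΔS, ΔL, ΔJ).
(a)–(e): forbidden (ΔS, ΔL, ΔJ).
(a)–(f): forbidden (ΔS, ΔL, ΔJ).
(b)–(c): allowed.
(b)–(d): forbidden (parity, ΔL, ΔJ).
(b)–(e): allowed.
(b)–(f): forbidden (ΔL, ΔJ).
(c)–(d): forbidden (ΔL, ΔJ).
(c)–(e): forbidden (parity, ΔL, ΔJ).
(c)–(f): forbidden (parity, ΔL, ΔJ).
(d)–(e): allowed.
(d)–(f): allowed.
(e)–(f): forbidden (parity, ΔL, ΔJ).
Allowed pairs: 4 of 15.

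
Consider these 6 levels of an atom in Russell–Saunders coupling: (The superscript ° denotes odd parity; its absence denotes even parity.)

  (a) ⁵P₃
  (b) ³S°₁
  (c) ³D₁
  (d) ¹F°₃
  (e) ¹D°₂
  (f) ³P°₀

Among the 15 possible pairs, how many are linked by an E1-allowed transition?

1

(a)–(b): forbidden (ΔS, ΔJ).
(a)–(c): forbidden (parity, ΔS, ΔJ).
(a)–(d): forbidden (ΔS, ΔL).
(a)–(e): forbidden (ΔS).
(a)–(f): forbidden (ΔS, ΔJ).
(b)–(c): forbidden (ΔL).
(b)–(d): forbidden (parity, ΔS, ΔL, ΔJ).
(b)–(e): forbidden (parity, ΔS, ΔL).
(b)–(f): forbidden (parity).
(c)–(d): forbidden (ΔS, ΔJ).
(c)–(e): forbidden (ΔS).
(c)–(f): allowed.
(d)–(e): forbidden (parity).
(d)–(f): forbidden (parity, ΔS, ΔL, ΔJ).
(e)–(f): forbidden (parity, ΔS, ΔJ).
Allowed pairs: 1 of 15.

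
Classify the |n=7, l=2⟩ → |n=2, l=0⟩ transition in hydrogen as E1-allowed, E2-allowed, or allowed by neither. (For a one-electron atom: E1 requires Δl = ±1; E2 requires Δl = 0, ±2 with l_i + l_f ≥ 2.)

E2

Δl = 0 − 2 = -2; l_i + l_f = 2.
E1 (Δl = ±1): not satisfied.
E2 (Δl = 0,±2, l_i+l_f ≥ 2): satisfied.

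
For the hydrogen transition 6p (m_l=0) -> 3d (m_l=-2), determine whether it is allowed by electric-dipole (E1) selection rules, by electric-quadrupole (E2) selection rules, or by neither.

Δl = 2 − 1 = +1; l_i + l_f = 3.
Δm_l = -2.
E1 (Δl = ±1, |Δm_l| ≤ 1): not satisfied.
E2 (Δl = 0,±2, l_i+l_f ≥ 2, |Δm_l| ≤ 2): not satisfied.

neither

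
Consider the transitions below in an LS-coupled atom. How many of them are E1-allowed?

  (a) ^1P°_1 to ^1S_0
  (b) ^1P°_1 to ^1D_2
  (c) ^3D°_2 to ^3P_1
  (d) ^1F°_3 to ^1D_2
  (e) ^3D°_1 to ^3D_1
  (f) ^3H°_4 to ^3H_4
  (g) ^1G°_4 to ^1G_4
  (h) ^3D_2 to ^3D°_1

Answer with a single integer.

8

(a) allowed
(b) allowed
(c) allowed
(d) allowed
(e) allowed
(f) allowed
(g) allowed
(h) allowed
Total allowed: 8 of 8.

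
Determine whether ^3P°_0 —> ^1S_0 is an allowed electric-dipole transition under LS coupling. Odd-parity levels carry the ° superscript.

Reading off the term symbols: S 1→0, L 1→0, J 0→0, parity odd→even.
Parity must change: odd → even — satisfied.
ΔS = 0: S: 1 → 0 — violated.
ΔL = 0, ±1 (not L=0↔0): L: 1 → 0, ΔL = -1 — satisfied.
ΔJ = 0, ±1 (not J=0↔0): J: 0 → 0, ΔJ = +0 — violated.
Rule(s) violated: ΔS, ΔJ.

forbidden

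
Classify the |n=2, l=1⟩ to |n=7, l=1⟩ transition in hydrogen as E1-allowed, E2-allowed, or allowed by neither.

Δl = 1 − 1 = +0; l_i + l_f = 2.
E1 (Δl = ±1): not satisfied.
E2 (Δl = 0,±2, l_i+l_f ≥ 2): satisfied.

E2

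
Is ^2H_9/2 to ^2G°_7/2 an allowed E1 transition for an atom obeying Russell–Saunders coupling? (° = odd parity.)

Reading off the term symbols: S 1/2→1/2, L 5→4, J 9/2→7/2, parity even→odd.
Parity must change: even → odd — passes.
ΔS = 0: S: 1/2 → 1/2 — passes.
ΔL = 0, ±1 (not L=0↔0): L: 5 → 4, ΔL = -1 — passes.
ΔJ = 0, ±1 (not J=0↔0): J: 9/2 → 7/2, ΔJ = -1 — passes.
All four E1 rules are satisfied.

allowed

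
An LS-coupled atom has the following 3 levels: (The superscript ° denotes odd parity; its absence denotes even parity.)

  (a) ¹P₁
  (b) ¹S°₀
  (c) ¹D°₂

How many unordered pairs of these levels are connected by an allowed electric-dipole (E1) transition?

2

(a)–(b): allowed.
(a)–(c): allowed.
(b)–(c): forbidden (parity, ΔL, ΔJ).
Allowed pairs: 2 of 3.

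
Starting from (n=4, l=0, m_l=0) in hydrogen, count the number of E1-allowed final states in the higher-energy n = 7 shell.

3

E1 requires Δl = ±1, so l_f ∈ {-1, 1}; with 0 ≤ l_f ≤ n_f−1 = 6, the allowed l_f values are {1}.
For l_f = 1: m_f ∈ {m_i−1, m_i, m_i+1} ∩ [−1, 1] = {-1, 0, 1} → 3 states.
Total: 3.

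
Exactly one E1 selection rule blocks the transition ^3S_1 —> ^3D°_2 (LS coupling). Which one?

the ΔL = 0, ±1 rule

Reading off the term symbols: S 1→1, L 0→2, J 1→2, parity even→odd.
Parity must change: even → odd — satisfied.
ΔS = 0: S: 1 → 1 — satisfied.
ΔL = 0, ±1 (not L=0↔0): L: 0 → 2, ΔL = +2 — violated.
ΔJ = 0, ±1 (not J=0↔0): J: 1 → 2, ΔJ = +1 — satisfied.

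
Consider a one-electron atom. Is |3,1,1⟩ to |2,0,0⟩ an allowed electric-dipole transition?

allowed

Δl = 0 − 1 = -1; the E1 rule Δl = ±1 is ok.
m_l: 1 → 0 (Δm_l = -1). |Δm_l| ≤ 1 ok.
All E1 selection rules are satisfied.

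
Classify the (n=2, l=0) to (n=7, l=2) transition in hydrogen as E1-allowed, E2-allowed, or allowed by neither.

E2

Δl = 2 − 0 = +2; l_i + l_f = 2.
E1 (Δl = ±1): not satisfied.
E2 (Δl = 0,±2, l_i+l_f ≥ 2): satisfied.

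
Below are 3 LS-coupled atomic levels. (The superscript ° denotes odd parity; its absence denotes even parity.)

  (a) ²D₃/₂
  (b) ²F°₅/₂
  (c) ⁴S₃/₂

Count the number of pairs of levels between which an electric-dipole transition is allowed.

1

(a)–(b): allowed.
(a)–(c): forbidden (parity, ΔS, ΔL).
(b)–(c): forbidden (ΔS, ΔL).
Allowed pairs: 1 of 3.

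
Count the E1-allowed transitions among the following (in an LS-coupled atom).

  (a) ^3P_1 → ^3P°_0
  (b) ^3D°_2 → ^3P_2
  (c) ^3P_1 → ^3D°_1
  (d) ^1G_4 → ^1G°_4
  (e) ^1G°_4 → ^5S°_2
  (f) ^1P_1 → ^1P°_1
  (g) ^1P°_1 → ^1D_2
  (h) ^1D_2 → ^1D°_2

(a) allowed
(b) allowed
(c) allowed
(d) allowed
(e) forbidden (parity, ΔS, ΔL, ΔJ fail)
(f) allowed
(g) allowed
(h) allowed
Total allowed: 7 of 8.

7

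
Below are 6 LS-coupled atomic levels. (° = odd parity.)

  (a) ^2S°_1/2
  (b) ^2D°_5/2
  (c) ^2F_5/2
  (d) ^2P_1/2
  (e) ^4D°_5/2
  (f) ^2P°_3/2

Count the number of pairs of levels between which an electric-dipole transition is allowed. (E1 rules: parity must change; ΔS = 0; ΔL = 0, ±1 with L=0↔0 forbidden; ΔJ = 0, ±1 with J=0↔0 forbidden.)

(a)–(b): forbidden (parity, ΔL, ΔJ).
(a)–(c): forbidden (ΔL, ΔJ).
(a)–(d): allowed.
(a)–(e): forbidden (parity, ΔS, ΔL, ΔJ).
(a)–(f): forbidden (parity).
(b)–(c): allowed.
(b)–(d): forbidden (ΔJ).
(b)–(e): forbidden (parity, ΔS).
(b)–(f): forbidden (parity).
(c)–(d): forbidden (parity, ΔL, ΔJ).
(c)–(e): forbidden (ΔS).
(c)–(f): forbidden (ΔL).
(d)–(e): forbidden (ΔS, ΔJ).
(d)–(f): allowed.
(e)–(f): forbidden (parity, ΔS).
Allowed pairs: 3 of 15.

3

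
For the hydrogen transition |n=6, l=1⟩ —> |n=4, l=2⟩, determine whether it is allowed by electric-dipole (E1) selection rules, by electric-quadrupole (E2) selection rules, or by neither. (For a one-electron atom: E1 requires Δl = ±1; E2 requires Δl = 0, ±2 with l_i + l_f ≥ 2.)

Δl = 2 − 1 = +1; l_i + l_f = 3.
E1 (Δl = ±1): satisfied.
E2 (Δl = 0,±2, l_i+l_f ≥ 2): not satisfied.

E1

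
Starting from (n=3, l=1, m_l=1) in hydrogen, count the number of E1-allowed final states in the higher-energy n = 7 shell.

4

E1 requires Δl = ±1, so l_f ∈ {0, 2}; with 0 ≤ l_f ≤ n_f−1 = 6, the allowed l_f values are {0, 2}.
For l_f = 0: m_f ∈ {m_i−1, m_i, m_i+1} ∩ [−0, 0] = {0} → 1 state.
For l_f = 2: m_f ∈ {m_i−1, m_i, m_i+1} ∩ [−2, 2] = {0, 1, 2} → 3 states.
Total: 4.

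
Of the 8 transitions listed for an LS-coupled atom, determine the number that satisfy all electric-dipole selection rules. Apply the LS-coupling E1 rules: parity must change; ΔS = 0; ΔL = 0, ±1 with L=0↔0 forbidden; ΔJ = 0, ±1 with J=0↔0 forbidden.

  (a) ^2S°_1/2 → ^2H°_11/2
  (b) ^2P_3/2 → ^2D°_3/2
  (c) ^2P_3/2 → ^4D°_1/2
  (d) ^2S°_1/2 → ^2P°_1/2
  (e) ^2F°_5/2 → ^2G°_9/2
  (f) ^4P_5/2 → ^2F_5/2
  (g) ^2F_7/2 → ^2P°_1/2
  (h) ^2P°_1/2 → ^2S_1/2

2

(a) forbidden (parity, ΔL, ΔJ fail)
(b) allowed
(c) forbidden (ΔS fails)
(d) forbidden (parity fails)
(e) forbidden (parity, ΔJ fail)
(f) forbidden (parity, ΔS, ΔL fail)
(g) forbidden (ΔL, ΔJ fail)
(h) allowed
Total allowed: 2 of 8.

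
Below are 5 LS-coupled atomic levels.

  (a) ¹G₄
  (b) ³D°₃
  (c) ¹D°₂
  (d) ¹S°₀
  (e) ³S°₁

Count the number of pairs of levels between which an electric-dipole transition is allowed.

(a)–(b): forbidden (ΔS, ΔL).
(a)–(c): forbidden (ΔL, ΔJ).
(a)–(d): forbidden (ΔL, ΔJ).
(a)–(e): forbidden (ΔS, ΔL, ΔJ).
(b)–(c): forbidden (parity, ΔS).
(b)–(d): forbidden (parity, ΔS, ΔL, ΔJ).
(b)–(e): forbidden (parity, ΔL, ΔJ).
(c)–(d): forbidden (parity, ΔL, ΔJ).
(c)–(e): forbidden (parity, ΔS, ΔL).
(d)–(e): forbidden (parity, ΔS, ΔL).
Allowed pairs: 0 of 10.

0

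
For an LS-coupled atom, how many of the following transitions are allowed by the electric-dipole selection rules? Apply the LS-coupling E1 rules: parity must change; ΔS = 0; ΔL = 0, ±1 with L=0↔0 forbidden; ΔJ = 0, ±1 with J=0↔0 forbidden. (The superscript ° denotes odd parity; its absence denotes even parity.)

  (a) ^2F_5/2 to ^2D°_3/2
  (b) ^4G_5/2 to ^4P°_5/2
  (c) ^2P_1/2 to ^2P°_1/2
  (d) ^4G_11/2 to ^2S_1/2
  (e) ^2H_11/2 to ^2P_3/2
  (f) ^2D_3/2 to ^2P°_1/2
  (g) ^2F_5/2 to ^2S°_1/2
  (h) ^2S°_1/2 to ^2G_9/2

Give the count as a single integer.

3

(a) allowed
(b) forbidden (ΔL fails)
(c) allowed
(d) forbidden (parity, ΔS, ΔL, ΔJ fail)
(e) forbidden (parity, ΔL, ΔJ fail)
(f) allowed
(g) forbidden (ΔL, ΔJ fail)
(h) forbidden (ΔL, ΔJ fail)
Total allowed: 3 of 8.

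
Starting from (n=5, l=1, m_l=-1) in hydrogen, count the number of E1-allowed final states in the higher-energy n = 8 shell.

E1 requires Δl = ±1, so l_f ∈ {0, 2}; with 0 ≤ l_f ≤ n_f−1 = 7, the allowed l_f values are {0, 2}.
For l_f = 0: m_f ∈ {m_i−1, m_i, m_i+1} ∩ [−0, 0] = {0} → 1 state.
For l_f = 2: m_f ∈ {m_i−1, m_i, m_i+1} ∩ [−2, 2] = {-2, -1, 0} → 3 states.
Total: 4.

4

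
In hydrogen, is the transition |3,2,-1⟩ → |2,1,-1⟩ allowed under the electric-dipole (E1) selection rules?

Initial l = 2, final l = 1, so Δl = -1. E1 requires Δl = ±1: ✓.
Δm_l = -1 − (-1) = +0. E1 requires Δm_l = 0, ±1: ✓.
All E1 selection rules are satisfied.

allowed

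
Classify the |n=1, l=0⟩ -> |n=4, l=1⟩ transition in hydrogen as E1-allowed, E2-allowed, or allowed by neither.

Δl = 1 − 0 = +1; l_i + l_f = 1.
E1 (Δl = ±1): satisfied.
E2 (Δl = 0,±2, l_i+l_f ≥ 2): not satisfied.

E1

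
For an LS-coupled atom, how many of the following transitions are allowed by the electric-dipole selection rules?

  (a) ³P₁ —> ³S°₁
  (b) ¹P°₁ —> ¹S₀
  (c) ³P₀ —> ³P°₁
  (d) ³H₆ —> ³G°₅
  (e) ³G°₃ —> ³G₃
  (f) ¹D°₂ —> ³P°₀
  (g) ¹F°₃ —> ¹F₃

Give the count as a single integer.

(a) allowed
(b) allowed
(c) allowed
(d) allowed
(e) allowed
(f) forbidden (parity, ΔS, ΔJ fail)
(g) allowed
Total allowed: 6 of 7.

6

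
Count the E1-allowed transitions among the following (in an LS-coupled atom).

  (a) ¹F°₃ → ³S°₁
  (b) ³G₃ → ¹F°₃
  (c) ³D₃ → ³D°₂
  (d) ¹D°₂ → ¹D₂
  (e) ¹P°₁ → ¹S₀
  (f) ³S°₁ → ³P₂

4

(a) forbidden (parity, ΔS, ΔL, ΔJ fail)
(b) forbidden (ΔS fails)
(c) allowed
(d) allowed
(e) allowed
(f) allowed
Total allowed: 4 of 6.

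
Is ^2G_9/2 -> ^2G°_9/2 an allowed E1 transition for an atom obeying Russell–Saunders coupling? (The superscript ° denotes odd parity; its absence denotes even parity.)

Initial level: S=1/2, L=4, J=9/2, parity even. Final level: S=1/2, L=4, J=9/2, parity odd.
ΔS = 0: S: 1/2 → 1/2 — satisfied.
Parity must change: even → odd — satisfied.
ΔL = 0, ±1 (not L=0↔0): L: 4 → 4, ΔL = +0 — satisfied.
ΔJ = 0, ±1 (not J=0↔0): J: 9/2 → 9/2, ΔJ = +0 — satisfied.
All four E1 rules are satisfied.

allowed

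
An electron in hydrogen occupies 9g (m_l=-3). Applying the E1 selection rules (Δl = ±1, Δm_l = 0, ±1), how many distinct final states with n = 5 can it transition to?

2

E1 requires Δl = ±1, so l_f ∈ {3, 5}; with 0 ≤ l_f ≤ n_f−1 = 4, the allowed l_f values are {3}.
For l_f = 3: m_f ∈ {m_i−1, m_i, m_i+1} ∩ [−3, 3] = {-3, -2} → 2 states.
Total: 2.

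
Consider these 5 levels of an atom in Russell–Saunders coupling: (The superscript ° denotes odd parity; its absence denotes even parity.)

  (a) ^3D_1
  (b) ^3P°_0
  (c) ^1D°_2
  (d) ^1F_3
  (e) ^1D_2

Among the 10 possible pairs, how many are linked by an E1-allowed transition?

(a)–(b): allowed.
(a)–(c): forbidden (ΔS).
(a)–(d): forbidden (parity, ΔS, ΔJ).
(a)–(e): forbidden (parity, ΔS).
(b)–(c): forbidden (parity, ΔS, ΔJ).
(b)–(d): forbidden (ΔS, ΔL, ΔJ).
(b)–(e): forbidden (ΔS, ΔJ).
(c)–(d): allowed.
(c)–(e): allowed.
(d)–(e): forbidden (parity).
Allowed pairs: 3 of 10.

3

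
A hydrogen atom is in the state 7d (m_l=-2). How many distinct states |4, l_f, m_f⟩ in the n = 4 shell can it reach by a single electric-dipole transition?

4

E1 requires Δl = ±1, so l_f ∈ {1, 3}; with 0 ≤ l_f ≤ n_f−1 = 3, the allowed l_f values are {1, 3}.
For l_f = 1: m_f ∈ {m_i−1, m_i, m_i+1} ∩ [−1, 1] = {-1} → 1 state.
For l_f = 3: m_f ∈ {m_i−1, m_i, m_i+1} ∩ [−3, 3] = {-3, -2, -1} → 3 states.
Total: 4.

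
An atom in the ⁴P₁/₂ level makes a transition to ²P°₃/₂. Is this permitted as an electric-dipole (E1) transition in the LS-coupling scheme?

Reading off the term symbols: S 3/2→1/2, L 1→1, J 1/2→3/2, parity even→odd.
Parity must change: even → odd — passes.
ΔS = 0: S: 3/2 → 1/2 — fails.
ΔL = 0, ±1 (not L=0↔0): L: 1 → 1, ΔL = +0 — passes.
ΔJ = 0, ±1 (not J=0↔0): J: 1/2 → 3/2, ΔJ = +1 — passes.
Rule(s) violated: ΔS.

forbidden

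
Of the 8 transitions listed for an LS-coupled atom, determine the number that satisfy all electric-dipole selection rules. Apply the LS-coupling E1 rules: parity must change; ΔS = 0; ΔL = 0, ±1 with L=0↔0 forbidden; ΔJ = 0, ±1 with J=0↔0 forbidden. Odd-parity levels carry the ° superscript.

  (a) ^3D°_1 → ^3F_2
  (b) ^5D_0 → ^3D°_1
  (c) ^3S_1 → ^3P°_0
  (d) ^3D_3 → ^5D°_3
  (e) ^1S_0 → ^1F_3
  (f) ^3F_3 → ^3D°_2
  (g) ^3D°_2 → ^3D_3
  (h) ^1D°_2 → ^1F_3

(a) allowed
(b) forbidden (ΔS fails)
(c) allowed
(d) forbidden (ΔS fails)
(e) forbidden (parity, ΔL, ΔJ fail)
(f) allowed
(g) allowed
(h) allowed
Total allowed: 5 of 8.

5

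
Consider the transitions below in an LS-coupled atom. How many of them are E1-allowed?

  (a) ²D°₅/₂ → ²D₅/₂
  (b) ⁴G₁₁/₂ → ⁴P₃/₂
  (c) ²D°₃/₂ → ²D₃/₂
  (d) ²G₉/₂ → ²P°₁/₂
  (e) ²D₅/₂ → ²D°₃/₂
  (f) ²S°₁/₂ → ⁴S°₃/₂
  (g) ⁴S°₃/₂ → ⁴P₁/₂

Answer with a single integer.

(a) allowed
(b) forbidden (parity, ΔL, ΔJ fail)
(c) allowed
(d) forbidden (ΔL, ΔJ fail)
(e) allowed
(f) forbidden (parity, ΔS, ΔL fail)
(g) allowed
Total allowed: 4 of 7.

4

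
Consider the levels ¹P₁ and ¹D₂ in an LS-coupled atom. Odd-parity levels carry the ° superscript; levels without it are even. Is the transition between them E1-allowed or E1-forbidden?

forbidden

ΔJ = 0, ±1 (not J=0↔0): J: 1 → 2, ΔJ = +1 — satisfied.
ΔS = 0: S: 0 → 0 — satisfied.
Parity must change: even → even — violated.
ΔL = 0, ±1 (not L=0↔0): L: 1 → 2, ΔL = +1 — satisfied.
Rule(s) violated: parity.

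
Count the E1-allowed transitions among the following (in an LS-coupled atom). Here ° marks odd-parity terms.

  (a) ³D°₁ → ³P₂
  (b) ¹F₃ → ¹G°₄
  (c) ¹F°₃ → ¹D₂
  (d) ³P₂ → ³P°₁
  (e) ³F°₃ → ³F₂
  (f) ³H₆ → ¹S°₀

(a) allowed
(b) allowed
(c) allowed
(d) allowed
(e) allowed
(f) forbidden (ΔS, ΔL, ΔJ fail)
Total allowed: 5 of 6.

5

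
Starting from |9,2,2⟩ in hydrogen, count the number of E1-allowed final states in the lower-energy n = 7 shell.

E1 requires Δl = ±1, so l_f ∈ {1, 3}; with 0 ≤ l_f ≤ n_f−1 = 6, the allowed l_f values are {1, 3}.
For l_f = 1: m_f ∈ {m_i−1, m_i, m_i+1} ∩ [−1, 1] = {1} → 1 state.
For l_f = 3: m_f ∈ {m_i−1, m_i, m_i+1} ∩ [−3, 3] = {1, 2, 3} → 3 states.
Total: 4.

4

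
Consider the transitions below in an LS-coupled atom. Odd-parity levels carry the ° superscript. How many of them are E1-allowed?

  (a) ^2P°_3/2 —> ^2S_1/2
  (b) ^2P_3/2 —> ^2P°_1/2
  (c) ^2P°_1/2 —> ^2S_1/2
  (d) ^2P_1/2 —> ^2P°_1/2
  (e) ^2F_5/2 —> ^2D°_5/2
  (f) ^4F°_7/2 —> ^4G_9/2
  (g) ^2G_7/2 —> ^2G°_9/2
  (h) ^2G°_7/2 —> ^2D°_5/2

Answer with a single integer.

7

(a) allowed
(b) allowed
(c) allowed
(d) allowed
(e) allowed
(f) allowed
(g) allowed
(h) forbidden (parity, ΔL fail)
Total allowed: 7 of 8.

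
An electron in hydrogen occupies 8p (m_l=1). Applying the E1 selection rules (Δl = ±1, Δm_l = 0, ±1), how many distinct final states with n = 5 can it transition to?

4

E1 requires Δl = ±1, so l_f ∈ {0, 2}; with 0 ≤ l_f ≤ n_f−1 = 4, the allowed l_f values are {0, 2}.
For l_f = 0: m_f ∈ {m_i−1, m_i, m_i+1} ∩ [−0, 0] = {0} → 1 state.
For l_f = 2: m_f ∈ {m_i−1, m_i, m_i+1} ∩ [−2, 2] = {0, 1, 2} → 3 states.
Total: 4.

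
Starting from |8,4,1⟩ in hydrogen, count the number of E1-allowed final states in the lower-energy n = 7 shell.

E1 requires Δl = ±1, so l_f ∈ {3, 5}; with 0 ≤ l_f ≤ n_f−1 = 6, the allowed l_f values are {3, 5}.
For l_f = 3: m_f ∈ {m_i−1, m_i, m_i+1} ∩ [−3, 3] = {0, 1, 2} → 3 states.
For l_f = 5: m_f ∈ {m_i−1, m_i, m_i+1} ∩ [−5, 5] = {0, 1, 2} → 3 states.
Total: 6.

6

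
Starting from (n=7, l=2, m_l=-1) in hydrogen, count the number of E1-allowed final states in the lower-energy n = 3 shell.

2

E1 requires Δl = ±1, so l_f ∈ {1, 3}; with 0 ≤ l_f ≤ n_f−1 = 2, the allowed l_f values are {1}.
For l_f = 1: m_f ∈ {m_i−1, m_i, m_i+1} ∩ [−1, 1] = {-1, 0} → 2 states.
Total: 2.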